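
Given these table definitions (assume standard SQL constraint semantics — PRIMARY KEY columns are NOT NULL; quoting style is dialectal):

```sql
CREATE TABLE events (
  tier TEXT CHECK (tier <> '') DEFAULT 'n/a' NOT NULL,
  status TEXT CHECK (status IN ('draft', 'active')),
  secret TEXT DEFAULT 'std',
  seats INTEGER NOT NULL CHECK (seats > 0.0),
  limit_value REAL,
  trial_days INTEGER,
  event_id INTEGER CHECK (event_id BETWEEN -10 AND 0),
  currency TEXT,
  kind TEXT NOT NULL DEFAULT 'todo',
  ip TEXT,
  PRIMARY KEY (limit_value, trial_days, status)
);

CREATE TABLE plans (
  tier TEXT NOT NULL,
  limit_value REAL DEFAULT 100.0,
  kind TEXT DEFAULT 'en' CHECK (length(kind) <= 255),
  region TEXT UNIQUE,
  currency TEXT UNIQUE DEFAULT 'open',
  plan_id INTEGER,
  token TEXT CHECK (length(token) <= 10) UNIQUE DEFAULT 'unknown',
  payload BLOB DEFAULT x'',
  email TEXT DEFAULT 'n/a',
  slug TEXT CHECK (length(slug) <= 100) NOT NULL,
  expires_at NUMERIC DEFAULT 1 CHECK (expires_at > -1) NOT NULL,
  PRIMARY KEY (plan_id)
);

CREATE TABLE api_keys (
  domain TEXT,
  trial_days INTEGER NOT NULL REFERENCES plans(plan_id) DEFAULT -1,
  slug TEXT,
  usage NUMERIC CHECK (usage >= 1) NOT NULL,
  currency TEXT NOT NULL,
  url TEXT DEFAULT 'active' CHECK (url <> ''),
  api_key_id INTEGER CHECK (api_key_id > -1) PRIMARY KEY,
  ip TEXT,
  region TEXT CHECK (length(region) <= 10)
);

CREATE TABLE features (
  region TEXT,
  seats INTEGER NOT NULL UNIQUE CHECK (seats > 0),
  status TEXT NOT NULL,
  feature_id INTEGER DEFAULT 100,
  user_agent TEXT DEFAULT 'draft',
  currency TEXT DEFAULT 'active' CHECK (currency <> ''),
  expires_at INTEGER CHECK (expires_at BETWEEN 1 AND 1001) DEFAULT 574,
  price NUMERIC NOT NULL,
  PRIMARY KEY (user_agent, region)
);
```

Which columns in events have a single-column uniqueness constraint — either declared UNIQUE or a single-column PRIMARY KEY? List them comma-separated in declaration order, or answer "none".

none

- tier: no UNIQUE or single-column PK constraint.
- status: part of a composite PRIMARY KEY — only the tuple is unique, not this column on its own.
- secret: no UNIQUE or single-column PK constraint.
- seats: no UNIQUE or single-column PK constraint.
- limit_value: part of a composite PRIMARY KEY — only the tuple is unique, not this column on its own.
- trial_days: part of a composite PRIMARY KEY — only the tuple is unique, not this column on its own.
- event_id: no UNIQUE or single-column PK constraint.
- currency: no UNIQUE or single-column PK constraint.
- kind: no UNIQUE or single-column PK constraint.
- ip: no UNIQUE or single-column PK constraint.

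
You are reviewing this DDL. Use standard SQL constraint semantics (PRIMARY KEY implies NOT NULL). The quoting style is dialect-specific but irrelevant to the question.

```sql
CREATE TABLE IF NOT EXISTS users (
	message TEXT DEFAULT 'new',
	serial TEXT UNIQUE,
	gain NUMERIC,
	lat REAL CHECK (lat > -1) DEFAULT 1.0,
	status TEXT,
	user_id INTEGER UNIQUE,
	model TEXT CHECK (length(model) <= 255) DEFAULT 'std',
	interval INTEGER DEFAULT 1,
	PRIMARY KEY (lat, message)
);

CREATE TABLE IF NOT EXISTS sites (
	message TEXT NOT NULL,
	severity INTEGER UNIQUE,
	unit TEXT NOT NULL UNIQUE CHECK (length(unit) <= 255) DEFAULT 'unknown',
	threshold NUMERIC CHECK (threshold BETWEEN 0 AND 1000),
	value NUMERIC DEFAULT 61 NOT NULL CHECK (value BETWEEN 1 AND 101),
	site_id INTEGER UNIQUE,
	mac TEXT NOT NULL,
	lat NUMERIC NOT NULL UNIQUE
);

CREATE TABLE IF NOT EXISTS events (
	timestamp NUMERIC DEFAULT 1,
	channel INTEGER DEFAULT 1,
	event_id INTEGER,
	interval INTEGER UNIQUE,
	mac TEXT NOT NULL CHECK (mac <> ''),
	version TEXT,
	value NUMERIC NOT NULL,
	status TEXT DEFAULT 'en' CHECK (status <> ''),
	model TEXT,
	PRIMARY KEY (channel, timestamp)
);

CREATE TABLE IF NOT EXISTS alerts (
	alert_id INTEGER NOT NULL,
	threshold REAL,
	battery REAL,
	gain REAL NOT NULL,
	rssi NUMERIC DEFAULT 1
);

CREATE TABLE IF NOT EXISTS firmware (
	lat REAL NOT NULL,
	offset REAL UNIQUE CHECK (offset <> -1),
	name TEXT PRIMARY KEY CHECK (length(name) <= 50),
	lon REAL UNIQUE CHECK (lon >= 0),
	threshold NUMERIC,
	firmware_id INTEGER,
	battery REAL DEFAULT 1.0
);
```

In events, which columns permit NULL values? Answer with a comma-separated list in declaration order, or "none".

- timestamp: part of the PRIMARY KEY, which implies NOT NULL → not nullable.
- channel: part of the PRIMARY KEY, which implies NOT NULL → not nullable.
- event_id: no NOT NULL constraint applies → nullable.
- interval: UNIQUE does not imply NOT NULL → nullable.
- mac: declared NOT NULL → not nullable.
- version: no NOT NULL constraint applies → nullable.
- value: declared NOT NULL → not nullable.
- status: CHECK does not forbid NULL (a CHECK constraint passes when its expression is NULL) → nullable.
- model: no NOT NULL constraint applies → nullable.

event_id, interval, version, status, model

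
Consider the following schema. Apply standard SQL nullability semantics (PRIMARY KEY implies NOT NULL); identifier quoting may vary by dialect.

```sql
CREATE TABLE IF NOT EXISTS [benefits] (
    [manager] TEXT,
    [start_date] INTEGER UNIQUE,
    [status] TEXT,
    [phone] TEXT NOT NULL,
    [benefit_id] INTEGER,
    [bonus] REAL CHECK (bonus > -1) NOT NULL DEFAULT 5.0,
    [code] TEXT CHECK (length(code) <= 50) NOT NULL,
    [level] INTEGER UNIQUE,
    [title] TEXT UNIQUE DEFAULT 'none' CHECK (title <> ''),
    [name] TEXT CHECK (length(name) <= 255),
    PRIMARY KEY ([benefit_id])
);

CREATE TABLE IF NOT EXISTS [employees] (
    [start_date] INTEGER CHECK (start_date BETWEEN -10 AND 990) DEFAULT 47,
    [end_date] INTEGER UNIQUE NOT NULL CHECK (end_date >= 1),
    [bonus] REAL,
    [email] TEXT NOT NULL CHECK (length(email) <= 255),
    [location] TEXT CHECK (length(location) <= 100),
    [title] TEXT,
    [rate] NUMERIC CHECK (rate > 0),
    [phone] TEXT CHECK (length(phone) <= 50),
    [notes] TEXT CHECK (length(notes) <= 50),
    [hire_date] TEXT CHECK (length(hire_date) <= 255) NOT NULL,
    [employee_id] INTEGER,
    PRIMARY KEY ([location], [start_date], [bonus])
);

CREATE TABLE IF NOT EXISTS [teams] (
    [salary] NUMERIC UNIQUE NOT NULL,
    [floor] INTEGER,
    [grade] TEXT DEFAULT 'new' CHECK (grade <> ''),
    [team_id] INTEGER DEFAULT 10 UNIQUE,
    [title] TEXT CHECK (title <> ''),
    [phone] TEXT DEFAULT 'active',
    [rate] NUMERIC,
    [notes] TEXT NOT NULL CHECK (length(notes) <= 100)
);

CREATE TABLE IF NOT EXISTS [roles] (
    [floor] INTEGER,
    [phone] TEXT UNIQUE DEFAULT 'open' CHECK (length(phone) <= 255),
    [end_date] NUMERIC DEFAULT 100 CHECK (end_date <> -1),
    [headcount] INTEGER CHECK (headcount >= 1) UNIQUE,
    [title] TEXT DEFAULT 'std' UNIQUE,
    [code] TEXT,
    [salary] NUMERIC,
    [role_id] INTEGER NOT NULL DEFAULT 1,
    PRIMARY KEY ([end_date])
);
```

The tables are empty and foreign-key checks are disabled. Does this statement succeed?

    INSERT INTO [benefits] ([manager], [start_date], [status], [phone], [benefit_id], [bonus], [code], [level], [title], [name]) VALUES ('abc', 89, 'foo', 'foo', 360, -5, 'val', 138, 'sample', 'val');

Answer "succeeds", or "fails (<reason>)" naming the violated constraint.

fails (CHECK on bonus)

The value -5 for bonus violates CHECK (bonus > -1).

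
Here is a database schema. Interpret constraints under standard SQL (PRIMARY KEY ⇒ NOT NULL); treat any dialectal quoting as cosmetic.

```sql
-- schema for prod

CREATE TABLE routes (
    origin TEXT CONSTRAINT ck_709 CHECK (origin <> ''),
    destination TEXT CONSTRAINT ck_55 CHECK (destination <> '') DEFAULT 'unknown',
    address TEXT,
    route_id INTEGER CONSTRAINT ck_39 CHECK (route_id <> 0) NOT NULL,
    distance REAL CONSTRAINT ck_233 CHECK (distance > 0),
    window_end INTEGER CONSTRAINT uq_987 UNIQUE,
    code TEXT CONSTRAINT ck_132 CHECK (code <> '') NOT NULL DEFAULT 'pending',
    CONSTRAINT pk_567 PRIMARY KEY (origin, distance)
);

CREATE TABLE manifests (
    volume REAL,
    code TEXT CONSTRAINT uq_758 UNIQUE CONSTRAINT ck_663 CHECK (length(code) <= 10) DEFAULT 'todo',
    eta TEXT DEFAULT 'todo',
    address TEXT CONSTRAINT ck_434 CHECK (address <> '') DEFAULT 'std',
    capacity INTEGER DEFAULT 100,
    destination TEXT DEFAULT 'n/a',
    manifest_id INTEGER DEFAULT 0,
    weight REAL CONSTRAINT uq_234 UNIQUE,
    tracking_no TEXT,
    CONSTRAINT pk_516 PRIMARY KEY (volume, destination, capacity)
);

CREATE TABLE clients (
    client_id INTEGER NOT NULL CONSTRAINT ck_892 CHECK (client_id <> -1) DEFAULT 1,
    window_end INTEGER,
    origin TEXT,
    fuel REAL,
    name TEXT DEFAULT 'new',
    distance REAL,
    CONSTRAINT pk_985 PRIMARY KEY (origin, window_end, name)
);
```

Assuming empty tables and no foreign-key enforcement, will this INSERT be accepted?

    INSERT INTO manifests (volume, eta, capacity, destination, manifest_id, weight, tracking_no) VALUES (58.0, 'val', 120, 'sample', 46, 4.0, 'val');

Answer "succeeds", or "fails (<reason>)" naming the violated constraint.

NOT NULL columns: capacity is supplied; destination is supplied; volume is supplied.
No constraint is violated.

succeeds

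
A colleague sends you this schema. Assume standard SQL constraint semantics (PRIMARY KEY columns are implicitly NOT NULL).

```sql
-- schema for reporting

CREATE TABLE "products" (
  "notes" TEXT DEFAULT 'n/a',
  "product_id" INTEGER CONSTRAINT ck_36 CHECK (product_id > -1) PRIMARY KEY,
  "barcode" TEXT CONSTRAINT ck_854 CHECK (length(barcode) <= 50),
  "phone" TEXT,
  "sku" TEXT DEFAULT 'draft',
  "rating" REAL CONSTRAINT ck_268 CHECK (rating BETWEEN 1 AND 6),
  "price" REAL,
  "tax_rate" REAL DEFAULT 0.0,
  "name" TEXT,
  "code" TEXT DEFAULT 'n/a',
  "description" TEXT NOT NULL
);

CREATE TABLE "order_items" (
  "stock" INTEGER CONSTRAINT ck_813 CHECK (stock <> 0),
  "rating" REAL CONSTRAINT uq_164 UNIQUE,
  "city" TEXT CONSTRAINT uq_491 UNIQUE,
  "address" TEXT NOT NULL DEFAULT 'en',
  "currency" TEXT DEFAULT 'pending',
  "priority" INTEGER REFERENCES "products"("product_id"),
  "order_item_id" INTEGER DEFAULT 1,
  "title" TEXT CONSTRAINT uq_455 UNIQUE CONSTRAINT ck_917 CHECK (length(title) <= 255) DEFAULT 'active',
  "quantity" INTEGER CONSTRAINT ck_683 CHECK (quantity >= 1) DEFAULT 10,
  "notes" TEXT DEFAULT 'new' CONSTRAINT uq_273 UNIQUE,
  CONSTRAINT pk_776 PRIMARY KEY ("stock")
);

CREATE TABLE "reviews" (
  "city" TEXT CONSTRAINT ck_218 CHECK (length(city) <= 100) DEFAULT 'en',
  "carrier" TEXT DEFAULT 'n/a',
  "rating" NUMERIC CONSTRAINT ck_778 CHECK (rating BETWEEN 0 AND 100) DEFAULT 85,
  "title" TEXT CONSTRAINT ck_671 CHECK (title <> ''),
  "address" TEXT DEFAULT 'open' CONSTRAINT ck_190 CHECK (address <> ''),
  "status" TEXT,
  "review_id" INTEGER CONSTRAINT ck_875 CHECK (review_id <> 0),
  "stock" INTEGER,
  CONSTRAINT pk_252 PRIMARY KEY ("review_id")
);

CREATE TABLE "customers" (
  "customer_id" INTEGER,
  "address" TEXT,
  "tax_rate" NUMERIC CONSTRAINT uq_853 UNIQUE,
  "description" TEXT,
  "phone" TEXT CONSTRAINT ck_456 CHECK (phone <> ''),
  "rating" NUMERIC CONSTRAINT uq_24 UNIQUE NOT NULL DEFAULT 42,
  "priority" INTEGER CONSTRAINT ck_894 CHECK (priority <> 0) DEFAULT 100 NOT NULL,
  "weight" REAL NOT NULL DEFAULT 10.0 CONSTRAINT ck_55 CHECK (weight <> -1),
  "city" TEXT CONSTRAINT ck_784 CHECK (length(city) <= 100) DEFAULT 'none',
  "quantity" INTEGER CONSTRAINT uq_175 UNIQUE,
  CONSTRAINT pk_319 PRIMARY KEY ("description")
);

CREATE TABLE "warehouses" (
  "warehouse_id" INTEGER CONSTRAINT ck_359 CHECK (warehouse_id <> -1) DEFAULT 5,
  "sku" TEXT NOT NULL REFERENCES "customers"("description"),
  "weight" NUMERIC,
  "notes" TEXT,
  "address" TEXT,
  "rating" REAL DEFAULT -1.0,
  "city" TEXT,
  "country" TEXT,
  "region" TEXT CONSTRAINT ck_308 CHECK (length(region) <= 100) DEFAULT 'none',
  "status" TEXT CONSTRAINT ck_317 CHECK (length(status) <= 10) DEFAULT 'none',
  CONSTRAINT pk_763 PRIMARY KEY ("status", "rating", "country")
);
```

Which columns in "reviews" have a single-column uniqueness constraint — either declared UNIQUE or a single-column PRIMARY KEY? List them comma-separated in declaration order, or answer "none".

review_id

- city: no UNIQUE or single-column PK constraint.
- carrier: no UNIQUE or single-column PK constraint.
- rating: no UNIQUE or single-column PK constraint.
- title: no UNIQUE or single-column PK constraint.
- address: no UNIQUE or single-column PK constraint.
- status: no UNIQUE or single-column PK constraint.
- review_id: single-column PRIMARY KEY → unique.
- stock: no UNIQUE or single-column PK constraint.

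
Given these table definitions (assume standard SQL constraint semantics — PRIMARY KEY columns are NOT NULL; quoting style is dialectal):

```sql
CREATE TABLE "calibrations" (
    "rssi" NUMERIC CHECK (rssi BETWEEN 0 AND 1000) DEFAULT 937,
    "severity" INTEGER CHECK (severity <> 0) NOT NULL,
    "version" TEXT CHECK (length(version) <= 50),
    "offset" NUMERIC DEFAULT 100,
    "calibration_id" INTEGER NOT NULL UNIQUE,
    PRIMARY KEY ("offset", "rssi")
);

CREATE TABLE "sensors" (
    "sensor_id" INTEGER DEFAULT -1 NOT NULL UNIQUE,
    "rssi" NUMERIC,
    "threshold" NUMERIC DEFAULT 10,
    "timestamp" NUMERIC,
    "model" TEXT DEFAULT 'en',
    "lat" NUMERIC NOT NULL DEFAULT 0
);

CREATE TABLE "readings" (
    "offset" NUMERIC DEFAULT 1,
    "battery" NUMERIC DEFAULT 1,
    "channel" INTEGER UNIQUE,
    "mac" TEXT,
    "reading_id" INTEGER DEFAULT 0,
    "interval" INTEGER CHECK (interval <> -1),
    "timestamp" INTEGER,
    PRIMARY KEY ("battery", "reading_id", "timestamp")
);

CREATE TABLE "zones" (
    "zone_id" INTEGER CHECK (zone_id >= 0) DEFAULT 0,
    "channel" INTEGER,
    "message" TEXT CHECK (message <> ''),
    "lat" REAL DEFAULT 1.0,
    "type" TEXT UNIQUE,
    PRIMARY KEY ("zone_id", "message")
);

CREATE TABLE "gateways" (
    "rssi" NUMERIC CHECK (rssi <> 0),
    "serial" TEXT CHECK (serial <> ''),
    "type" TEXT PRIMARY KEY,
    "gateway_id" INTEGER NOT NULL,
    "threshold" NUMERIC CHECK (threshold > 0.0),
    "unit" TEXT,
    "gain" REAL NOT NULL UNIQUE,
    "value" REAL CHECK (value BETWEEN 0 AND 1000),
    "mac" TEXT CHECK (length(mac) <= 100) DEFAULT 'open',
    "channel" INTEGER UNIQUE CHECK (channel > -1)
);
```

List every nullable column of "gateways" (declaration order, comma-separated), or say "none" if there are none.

rssi, serial, threshold, unit, value, mac, channel

- rssi: CHECK does not forbid NULL (a CHECK constraint passes when its expression is NULL) → nullable.
- serial: CHECK does not forbid NULL (a CHECK constraint passes when its expression is NULL) → nullable.
- type: part of the PRIMARY KEY, which implies NOT NULL → not nullable.
- gateway_id: declared NOT NULL → not nullable.
- threshold: CHECK does not forbid NULL (a CHECK constraint passes when its expression is NULL) → nullable.
- unit: no NOT NULL constraint applies → nullable.
- gain: declared NOT NULL → not nullable.
- value: CHECK does not forbid NULL (a CHECK constraint passes when its expression is NULL) → nullable.
- mac: CHECK does not forbid NULL (a CHECK constraint passes when its expression is NULL) → nullable.
- channel: CHECK does not forbid NULL (a CHECK constraint passes when its expression is NULL) → nullable.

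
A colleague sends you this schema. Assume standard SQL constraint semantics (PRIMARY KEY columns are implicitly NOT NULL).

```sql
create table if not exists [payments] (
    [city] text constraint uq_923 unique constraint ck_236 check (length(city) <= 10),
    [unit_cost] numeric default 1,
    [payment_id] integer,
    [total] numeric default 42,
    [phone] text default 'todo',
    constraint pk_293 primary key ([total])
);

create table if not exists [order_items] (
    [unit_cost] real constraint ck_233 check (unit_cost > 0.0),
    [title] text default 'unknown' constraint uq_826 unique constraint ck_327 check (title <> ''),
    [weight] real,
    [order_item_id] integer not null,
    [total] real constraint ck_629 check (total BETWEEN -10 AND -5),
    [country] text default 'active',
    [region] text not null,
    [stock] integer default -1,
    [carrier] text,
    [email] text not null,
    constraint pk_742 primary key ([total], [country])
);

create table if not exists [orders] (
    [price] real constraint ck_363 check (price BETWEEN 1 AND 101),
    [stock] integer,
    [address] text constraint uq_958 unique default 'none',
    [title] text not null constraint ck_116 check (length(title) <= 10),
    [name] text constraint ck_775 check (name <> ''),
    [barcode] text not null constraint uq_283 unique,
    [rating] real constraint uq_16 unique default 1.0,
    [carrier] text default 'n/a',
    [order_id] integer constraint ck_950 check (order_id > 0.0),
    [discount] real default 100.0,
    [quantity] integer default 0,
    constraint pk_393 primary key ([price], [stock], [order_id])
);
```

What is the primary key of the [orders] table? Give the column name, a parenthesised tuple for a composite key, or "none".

A table-level PRIMARY KEY clause names 3 columns: price, stock, order_id.
This is a composite key — the combination is unique, not each column individually.

(price, stock, order_id)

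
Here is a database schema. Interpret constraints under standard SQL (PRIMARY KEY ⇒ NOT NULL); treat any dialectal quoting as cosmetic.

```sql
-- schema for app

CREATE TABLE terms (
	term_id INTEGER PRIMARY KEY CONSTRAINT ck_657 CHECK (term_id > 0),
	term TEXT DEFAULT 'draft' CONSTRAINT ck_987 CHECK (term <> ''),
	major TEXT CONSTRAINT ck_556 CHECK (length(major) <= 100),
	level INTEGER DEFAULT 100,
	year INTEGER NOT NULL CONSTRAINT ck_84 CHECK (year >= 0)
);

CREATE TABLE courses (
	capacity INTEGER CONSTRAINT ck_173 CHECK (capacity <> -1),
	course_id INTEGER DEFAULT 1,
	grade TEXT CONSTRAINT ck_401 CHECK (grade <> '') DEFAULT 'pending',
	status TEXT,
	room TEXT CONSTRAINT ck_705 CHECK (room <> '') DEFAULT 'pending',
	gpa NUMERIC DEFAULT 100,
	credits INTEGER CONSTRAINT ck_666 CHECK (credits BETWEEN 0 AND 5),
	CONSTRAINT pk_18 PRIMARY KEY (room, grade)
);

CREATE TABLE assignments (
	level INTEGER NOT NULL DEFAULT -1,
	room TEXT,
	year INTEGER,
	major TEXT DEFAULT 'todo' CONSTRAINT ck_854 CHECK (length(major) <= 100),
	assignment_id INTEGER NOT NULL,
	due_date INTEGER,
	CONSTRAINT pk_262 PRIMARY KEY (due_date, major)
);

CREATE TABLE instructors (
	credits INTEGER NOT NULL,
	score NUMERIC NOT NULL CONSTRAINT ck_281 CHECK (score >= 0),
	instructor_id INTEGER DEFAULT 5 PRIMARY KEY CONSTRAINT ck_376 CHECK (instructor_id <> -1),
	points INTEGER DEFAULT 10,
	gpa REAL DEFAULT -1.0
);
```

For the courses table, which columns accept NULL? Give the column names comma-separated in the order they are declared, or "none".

capacity, course_id, status, gpa, credits

- capacity: CHECK does not forbid NULL (a CHECK constraint passes when its expression is NULL) → nullable.
- course_id: DEFAULT only fills an omitted column; an explicit NULL is still allowed → nullable.
- grade: part of the PRIMARY KEY, which implies NOT NULL → not nullable.
- status: no NOT NULL constraint applies → nullable.
- room: part of the PRIMARY KEY, which implies NOT NULL → not nullable.
- gpa: DEFAULT only fills an omitted column; an explicit NULL is still allowed → nullable.
- credits: CHECK does not forbid NULL (a CHECK constraint passes when its expression is NULL) → nullable.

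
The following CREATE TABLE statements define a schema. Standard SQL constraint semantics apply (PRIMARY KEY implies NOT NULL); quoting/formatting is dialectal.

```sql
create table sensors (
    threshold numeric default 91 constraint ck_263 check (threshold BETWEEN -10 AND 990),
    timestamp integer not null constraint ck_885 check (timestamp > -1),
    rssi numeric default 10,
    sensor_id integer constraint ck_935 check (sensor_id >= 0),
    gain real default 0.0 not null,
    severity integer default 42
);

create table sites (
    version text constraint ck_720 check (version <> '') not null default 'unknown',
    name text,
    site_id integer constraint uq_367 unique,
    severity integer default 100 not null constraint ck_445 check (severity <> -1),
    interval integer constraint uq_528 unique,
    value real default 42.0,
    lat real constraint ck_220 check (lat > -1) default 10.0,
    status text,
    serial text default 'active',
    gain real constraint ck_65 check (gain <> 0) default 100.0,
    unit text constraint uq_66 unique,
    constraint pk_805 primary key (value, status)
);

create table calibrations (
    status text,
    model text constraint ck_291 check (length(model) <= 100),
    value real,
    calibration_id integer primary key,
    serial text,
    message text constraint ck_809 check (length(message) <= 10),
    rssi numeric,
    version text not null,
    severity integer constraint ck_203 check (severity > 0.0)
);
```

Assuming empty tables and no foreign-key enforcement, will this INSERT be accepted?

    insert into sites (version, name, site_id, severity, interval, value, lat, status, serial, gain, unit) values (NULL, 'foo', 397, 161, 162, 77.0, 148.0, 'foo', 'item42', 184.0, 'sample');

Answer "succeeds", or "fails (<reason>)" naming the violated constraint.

fails (NOT NULL on version)

version is explicitly set to NULL, but version is declared NOT NULL.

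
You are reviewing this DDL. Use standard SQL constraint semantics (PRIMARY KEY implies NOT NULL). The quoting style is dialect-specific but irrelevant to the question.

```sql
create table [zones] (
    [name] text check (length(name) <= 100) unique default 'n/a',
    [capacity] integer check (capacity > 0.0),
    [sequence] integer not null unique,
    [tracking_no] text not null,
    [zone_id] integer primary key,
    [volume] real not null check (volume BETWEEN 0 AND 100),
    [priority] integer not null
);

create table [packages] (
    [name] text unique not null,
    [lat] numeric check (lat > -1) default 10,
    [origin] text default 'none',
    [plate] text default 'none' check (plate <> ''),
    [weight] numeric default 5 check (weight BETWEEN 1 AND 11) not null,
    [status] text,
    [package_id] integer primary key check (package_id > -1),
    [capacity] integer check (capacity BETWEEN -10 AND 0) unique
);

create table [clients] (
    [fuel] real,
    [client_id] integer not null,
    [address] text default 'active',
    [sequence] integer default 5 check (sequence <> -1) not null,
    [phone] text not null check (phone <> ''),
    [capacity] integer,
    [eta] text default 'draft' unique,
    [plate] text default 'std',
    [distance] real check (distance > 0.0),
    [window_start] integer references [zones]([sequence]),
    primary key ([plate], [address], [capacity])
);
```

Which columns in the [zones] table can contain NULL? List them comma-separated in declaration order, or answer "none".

- name: CHECK does not forbid NULL (a CHECK constraint passes when its expression is NULL) → nullable.
- capacity: CHECK does not forbid NULL (a CHECK constraint passes when its expression is NULL) → nullable.
- sequence: declared NOT NULL → not nullable.
- tracking_no: declared NOT NULL → not nullable.
- zone_id: part of the PRIMARY KEY, which implies NOT NULL → not nullable.
- volume: declared NOT NULL → not nullable.
- priority: declared NOT NULL → not nullable.

name, capacity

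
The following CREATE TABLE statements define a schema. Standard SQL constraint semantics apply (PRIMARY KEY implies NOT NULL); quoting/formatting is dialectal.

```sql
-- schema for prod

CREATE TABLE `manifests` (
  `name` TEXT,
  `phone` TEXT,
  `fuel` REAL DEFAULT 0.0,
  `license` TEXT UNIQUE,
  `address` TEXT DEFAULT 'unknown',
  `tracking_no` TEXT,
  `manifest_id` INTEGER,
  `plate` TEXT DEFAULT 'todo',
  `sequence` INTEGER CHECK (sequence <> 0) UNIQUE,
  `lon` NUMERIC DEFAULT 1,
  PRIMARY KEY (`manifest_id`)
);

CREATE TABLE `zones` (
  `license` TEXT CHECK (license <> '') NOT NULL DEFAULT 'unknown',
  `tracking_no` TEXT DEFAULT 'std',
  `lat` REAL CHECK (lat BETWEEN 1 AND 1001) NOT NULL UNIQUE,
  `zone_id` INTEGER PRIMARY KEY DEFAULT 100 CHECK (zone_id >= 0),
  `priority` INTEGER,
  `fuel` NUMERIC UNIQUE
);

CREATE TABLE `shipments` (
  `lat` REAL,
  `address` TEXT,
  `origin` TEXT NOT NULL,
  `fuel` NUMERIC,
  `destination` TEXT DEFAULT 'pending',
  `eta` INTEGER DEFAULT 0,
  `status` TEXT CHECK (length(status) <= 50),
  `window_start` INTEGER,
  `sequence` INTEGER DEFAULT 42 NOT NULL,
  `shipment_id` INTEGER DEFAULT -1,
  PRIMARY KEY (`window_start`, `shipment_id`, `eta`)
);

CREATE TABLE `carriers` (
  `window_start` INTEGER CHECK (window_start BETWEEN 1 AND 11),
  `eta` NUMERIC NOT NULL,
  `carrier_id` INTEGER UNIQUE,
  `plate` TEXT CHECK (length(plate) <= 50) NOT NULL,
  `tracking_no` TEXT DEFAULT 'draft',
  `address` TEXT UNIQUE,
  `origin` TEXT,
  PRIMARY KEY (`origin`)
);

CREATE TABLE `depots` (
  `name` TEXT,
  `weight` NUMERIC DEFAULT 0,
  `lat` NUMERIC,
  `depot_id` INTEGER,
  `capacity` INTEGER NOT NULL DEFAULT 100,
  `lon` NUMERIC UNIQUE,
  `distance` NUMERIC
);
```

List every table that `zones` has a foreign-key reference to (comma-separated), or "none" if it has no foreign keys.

No column in zones has a REFERENCES clause.

none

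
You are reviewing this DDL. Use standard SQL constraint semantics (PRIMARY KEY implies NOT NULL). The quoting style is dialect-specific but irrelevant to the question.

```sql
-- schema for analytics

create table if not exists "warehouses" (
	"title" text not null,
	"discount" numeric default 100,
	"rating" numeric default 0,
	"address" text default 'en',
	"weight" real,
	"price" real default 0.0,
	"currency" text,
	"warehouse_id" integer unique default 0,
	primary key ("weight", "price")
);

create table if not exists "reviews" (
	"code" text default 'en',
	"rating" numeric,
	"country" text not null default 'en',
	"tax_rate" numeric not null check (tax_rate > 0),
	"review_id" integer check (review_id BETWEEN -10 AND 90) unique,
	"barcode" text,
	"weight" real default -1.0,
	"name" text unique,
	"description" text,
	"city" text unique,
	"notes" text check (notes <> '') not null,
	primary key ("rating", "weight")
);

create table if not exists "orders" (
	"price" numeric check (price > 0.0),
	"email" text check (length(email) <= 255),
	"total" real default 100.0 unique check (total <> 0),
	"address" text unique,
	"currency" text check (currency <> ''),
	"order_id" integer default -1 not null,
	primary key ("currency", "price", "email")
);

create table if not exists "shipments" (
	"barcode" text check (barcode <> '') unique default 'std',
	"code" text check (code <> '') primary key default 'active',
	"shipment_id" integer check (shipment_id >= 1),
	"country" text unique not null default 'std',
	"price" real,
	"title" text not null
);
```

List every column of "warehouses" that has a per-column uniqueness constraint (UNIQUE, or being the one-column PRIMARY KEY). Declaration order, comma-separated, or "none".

warehouse_id

- title: no UNIQUE or single-column PK constraint.
- discount: no UNIQUE or single-column PK constraint.
- rating: no UNIQUE or single-column PK constraint.
- address: no UNIQUE or single-column PK constraint.
- weight: part of a composite PRIMARY KEY — only the tuple is unique, not this column on its own.
- price: part of a composite PRIMARY KEY — only the tuple is unique, not this column on its own.
- currency: no UNIQUE or single-column PK constraint.
- warehouse_id: declared UNIQUE → unique.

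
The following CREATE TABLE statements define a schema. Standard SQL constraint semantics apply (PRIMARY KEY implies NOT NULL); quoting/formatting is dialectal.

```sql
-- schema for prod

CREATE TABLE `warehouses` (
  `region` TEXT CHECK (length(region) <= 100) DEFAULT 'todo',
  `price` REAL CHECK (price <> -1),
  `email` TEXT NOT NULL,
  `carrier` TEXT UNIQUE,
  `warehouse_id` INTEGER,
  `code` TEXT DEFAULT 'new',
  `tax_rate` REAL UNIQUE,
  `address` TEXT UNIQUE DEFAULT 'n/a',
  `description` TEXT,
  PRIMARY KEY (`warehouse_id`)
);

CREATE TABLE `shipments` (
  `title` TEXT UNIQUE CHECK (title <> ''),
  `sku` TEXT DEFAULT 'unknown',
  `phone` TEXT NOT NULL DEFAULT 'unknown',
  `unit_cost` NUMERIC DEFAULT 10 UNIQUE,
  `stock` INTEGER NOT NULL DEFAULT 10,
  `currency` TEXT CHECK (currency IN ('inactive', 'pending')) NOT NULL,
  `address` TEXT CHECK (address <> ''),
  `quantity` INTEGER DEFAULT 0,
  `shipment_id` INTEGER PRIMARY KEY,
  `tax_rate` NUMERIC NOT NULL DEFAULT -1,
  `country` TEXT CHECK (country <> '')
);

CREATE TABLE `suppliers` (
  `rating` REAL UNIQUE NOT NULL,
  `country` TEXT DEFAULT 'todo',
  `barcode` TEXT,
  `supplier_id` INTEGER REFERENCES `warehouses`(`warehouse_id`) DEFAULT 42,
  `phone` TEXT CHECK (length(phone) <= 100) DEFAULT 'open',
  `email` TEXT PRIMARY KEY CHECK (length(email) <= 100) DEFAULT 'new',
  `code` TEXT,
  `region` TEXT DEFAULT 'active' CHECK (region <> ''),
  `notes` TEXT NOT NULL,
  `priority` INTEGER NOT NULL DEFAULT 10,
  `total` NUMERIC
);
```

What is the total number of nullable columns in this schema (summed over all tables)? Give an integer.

warehouses: 7 nullable (region, price, carrier, code, tax_rate, address, description — PK (warehouse_id) and explicit NOT NULL columns excluded).
shipments: 6 nullable (title, sku, unit_cost, address, quantity, country — PK (shipment_id) and explicit NOT NULL columns excluded).
suppliers: 7 nullable (country, barcode, supplier_id, phone, code, region, total — PK (email) and explicit NOT NULL columns excluded).
Total: 7 + 6 + 7 = 20.

20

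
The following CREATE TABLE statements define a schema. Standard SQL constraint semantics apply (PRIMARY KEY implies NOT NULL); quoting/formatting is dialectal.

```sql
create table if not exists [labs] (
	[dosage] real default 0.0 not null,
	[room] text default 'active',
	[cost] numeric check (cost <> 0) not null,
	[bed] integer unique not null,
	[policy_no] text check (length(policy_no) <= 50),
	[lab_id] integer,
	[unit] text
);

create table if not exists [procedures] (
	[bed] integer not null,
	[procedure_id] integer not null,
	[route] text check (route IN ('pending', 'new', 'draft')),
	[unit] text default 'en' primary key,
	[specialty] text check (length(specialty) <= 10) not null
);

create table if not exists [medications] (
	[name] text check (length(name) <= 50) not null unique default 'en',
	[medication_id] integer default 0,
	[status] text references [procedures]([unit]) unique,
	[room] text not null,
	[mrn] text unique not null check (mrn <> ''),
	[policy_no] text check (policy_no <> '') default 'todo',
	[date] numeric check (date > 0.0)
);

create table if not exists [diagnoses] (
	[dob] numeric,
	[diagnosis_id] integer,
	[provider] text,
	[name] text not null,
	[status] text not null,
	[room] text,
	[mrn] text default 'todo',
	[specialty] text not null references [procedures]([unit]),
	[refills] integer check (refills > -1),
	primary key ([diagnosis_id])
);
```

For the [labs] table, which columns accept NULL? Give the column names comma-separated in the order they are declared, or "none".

- dosage: declared NOT NULL → not nullable.
- room: DEFAULT only fills an omitted column; an explicit NULL is still allowed → nullable.
- cost: declared NOT NULL → not nullable.
- bed: declared NOT NULL → not nullable.
- policy_no: CHECK does not forbid NULL (a CHECK constraint passes when its expression is NULL) → nullable.
- lab_id: no NOT NULL constraint applies → nullable.
- unit: no NOT NULL constraint applies → nullable.

room, policy_no, lab_id, unit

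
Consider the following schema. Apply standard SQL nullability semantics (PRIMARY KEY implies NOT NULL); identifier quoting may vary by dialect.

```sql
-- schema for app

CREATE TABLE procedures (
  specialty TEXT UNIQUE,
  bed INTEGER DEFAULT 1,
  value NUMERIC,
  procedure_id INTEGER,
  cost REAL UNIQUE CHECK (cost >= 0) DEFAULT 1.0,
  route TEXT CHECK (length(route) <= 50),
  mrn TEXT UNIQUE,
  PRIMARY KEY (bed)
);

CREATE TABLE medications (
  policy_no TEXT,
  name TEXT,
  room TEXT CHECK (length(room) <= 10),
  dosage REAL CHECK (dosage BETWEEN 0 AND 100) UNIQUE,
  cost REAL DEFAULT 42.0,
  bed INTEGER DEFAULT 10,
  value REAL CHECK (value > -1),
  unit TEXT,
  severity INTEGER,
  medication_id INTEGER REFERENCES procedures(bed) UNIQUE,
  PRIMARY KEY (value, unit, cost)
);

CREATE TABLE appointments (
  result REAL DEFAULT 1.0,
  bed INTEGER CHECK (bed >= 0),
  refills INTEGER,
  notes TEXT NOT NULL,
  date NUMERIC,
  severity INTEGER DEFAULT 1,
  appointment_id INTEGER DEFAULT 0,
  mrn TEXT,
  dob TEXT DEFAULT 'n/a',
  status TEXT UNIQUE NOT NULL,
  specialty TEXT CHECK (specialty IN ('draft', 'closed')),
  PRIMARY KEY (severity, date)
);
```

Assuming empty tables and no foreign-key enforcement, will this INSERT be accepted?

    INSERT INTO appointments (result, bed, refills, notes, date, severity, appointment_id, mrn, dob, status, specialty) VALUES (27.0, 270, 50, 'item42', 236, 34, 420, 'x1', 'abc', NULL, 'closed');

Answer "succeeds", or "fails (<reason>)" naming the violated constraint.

status is explicitly set to NULL, but status is declared NOT NULL.

fails (NOT NULL on status)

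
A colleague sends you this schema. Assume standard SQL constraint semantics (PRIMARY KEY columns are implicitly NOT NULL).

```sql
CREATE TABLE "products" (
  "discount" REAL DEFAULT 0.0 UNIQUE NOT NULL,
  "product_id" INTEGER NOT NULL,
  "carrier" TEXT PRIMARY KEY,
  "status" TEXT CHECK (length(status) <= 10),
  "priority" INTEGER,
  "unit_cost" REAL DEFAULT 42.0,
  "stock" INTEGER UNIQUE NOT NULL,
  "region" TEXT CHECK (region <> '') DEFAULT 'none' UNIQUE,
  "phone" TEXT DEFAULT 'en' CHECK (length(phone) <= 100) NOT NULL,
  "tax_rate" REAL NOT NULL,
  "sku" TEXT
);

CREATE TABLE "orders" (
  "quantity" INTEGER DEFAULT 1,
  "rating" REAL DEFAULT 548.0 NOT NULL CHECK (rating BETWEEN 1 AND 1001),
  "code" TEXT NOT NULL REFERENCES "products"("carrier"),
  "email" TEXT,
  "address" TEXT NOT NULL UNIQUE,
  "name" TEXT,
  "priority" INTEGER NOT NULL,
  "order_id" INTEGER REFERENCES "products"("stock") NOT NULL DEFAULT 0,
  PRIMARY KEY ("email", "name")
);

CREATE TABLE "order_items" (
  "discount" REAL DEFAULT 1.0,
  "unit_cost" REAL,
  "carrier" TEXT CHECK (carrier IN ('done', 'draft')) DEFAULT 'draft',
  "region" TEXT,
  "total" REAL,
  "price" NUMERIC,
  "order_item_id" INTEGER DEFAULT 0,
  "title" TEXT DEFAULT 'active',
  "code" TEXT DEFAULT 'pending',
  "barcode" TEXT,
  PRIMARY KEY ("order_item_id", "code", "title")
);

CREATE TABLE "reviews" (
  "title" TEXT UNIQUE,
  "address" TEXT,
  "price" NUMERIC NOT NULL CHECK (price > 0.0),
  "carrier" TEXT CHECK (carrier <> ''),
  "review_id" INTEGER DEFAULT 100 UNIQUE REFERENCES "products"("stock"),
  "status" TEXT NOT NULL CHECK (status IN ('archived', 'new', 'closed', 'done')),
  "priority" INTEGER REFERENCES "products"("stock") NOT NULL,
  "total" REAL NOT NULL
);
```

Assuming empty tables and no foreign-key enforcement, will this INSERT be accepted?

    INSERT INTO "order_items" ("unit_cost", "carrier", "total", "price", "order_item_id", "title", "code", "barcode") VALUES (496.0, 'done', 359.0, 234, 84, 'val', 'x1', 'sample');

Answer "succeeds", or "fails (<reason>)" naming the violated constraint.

NOT NULL columns: code is supplied; order_item_id is supplied; title is supplied.
CHECK constraints: 'done' satisfies (carrier IN ('done', 'draft')).
No constraint is violated.

succeeds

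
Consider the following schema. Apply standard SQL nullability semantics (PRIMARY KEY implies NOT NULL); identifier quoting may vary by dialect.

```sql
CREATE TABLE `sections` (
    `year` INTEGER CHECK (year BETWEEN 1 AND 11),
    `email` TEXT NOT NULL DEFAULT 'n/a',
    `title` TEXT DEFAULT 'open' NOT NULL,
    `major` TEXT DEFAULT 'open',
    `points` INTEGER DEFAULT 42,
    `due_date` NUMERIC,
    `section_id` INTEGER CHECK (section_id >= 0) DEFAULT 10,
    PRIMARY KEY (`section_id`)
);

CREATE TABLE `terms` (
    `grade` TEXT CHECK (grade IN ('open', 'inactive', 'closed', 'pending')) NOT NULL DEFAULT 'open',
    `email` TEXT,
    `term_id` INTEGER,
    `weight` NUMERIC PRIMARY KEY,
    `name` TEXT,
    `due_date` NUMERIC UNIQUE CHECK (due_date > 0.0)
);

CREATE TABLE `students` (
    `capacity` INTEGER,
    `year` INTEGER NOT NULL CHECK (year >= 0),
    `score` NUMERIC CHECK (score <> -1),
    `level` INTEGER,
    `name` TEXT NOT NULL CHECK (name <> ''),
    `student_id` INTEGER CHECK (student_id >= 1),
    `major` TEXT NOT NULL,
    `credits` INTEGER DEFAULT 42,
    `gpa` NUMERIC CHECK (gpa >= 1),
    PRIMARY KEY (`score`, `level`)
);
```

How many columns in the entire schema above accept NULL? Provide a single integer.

sections: 4 nullable (year, major, points, due_date — PK (section_id) and explicit NOT NULL columns excluded).
terms: 4 nullable (email, term_id, name, due_date — PK (weight) and explicit NOT NULL columns excluded).
students: 4 nullable (capacity, student_id, credits, gpa — PK (score, level) and explicit NOT NULL columns excluded).
Total: 4 + 4 + 4 = 12.

12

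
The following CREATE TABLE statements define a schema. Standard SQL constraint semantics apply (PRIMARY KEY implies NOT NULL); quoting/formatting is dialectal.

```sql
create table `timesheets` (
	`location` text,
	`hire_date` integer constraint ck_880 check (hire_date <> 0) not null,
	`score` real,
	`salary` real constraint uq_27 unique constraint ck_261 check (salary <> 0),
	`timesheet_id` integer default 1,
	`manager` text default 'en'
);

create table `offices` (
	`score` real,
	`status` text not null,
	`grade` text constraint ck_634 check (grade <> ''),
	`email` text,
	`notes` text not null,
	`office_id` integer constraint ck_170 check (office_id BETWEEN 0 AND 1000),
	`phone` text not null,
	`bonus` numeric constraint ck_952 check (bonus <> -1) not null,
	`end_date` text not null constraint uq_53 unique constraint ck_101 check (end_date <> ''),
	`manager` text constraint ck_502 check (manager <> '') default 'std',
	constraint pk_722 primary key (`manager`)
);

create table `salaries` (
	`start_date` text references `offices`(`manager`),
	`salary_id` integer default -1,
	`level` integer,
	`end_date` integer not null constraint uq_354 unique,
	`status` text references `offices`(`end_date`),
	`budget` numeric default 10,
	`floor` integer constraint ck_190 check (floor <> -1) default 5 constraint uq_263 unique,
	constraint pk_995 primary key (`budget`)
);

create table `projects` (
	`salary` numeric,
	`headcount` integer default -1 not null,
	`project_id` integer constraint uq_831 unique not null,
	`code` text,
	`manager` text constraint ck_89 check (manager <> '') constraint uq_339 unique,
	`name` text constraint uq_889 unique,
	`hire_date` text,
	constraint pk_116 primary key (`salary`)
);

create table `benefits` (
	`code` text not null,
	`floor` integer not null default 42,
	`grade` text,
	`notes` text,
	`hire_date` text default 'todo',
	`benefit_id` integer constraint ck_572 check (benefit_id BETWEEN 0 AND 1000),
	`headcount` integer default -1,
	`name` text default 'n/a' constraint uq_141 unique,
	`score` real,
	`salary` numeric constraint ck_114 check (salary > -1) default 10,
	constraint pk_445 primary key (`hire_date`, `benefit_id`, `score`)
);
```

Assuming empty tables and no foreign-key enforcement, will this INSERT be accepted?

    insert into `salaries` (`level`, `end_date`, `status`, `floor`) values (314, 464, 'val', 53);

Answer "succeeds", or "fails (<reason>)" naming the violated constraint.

succeeds

NOT NULL columns: budget defaults to 10; end_date is supplied.
CHECK constraints: 53 satisfies (floor <> -1).
No constraint is violated.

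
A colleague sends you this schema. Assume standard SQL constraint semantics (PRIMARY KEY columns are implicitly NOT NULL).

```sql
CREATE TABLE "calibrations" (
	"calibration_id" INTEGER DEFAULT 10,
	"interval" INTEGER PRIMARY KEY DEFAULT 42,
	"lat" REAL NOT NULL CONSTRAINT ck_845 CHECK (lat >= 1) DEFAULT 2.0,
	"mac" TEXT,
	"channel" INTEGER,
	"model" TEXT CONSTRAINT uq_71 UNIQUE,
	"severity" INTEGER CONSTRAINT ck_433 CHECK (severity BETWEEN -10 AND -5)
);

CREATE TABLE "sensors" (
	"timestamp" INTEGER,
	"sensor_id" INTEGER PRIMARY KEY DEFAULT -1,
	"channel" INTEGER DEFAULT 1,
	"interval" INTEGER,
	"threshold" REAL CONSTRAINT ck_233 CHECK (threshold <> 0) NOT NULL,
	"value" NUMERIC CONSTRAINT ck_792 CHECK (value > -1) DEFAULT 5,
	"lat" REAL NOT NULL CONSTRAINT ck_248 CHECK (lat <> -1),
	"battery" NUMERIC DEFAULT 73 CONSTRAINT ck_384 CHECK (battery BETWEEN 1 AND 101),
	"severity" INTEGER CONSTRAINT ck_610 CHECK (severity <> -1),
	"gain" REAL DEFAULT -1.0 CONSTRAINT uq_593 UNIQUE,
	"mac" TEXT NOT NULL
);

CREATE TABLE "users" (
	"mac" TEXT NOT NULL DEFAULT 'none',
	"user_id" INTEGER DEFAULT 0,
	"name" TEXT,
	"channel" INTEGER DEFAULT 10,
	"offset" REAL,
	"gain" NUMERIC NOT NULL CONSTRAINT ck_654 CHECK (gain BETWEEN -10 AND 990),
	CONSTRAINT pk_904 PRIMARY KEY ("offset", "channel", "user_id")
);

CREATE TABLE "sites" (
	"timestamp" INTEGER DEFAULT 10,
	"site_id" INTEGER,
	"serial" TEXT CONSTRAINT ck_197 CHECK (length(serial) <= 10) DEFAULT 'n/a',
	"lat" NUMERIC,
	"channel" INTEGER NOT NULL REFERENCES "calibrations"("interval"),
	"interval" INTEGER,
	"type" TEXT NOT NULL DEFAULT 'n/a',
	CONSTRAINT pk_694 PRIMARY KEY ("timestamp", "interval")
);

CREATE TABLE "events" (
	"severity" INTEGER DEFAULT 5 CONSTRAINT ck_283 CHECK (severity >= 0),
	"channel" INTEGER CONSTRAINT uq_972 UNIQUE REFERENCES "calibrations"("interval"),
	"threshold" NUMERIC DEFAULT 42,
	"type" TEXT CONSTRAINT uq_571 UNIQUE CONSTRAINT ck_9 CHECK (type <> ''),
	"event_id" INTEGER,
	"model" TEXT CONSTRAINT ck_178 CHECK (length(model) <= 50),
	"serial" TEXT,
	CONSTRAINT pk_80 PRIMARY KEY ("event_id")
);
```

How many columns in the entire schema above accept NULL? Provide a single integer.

calibrations: 5 nullable (calibration_id, mac, channel, model, severity — PK (interval) and explicit NOT NULL columns excluded).
sensors: 7 nullable (timestamp, channel, interval, value, battery, severity, gain — PK (sensor_id) and explicit NOT NULL columns excluded).
users: 1 nullable (name — PK (offset, channel, user_id) and explicit NOT NULL columns excluded).
sites: 3 nullable (site_id, serial, lat — PK (timestamp, interval) and explicit NOT NULL columns excluded).
events: 6 nullable (severity, channel, threshold, type, model, serial — PK (event_id) and explicit NOT NULL columns excluded).
Total: 5 + 7 + 1 + 3 + 6 = 22.

22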